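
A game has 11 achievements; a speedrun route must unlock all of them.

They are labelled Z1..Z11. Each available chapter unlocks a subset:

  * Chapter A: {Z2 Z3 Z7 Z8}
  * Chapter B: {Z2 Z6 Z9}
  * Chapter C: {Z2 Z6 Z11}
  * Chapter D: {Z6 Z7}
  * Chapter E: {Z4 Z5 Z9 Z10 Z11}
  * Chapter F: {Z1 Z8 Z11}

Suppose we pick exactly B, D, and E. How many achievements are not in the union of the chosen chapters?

3

Union of B, D, E = {Z2, Z4, Z5, Z6, Z7, Z9, Z10, Z11}.
Not covered: Z1, Z3, Z8 — 3 achievements.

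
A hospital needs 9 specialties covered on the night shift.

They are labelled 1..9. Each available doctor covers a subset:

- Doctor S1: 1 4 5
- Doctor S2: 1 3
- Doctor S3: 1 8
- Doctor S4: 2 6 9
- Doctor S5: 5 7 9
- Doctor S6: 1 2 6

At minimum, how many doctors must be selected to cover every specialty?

5

Take {S1, S2, S3, S5, S6}. Their union is {1, 2, 3, 4, 5, 6, 7, 8, 9}, which is all 9 specialties.
No 4 of the 6 doctors cover everything (all 15 combinations miss at least one specialty), so 5 is optimal.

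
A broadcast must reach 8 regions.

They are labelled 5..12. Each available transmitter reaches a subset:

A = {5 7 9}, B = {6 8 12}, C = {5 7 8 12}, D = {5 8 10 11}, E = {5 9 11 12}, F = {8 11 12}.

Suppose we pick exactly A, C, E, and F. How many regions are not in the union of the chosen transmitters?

Union of A, C, E, F = {5, 7, 8, 9, 11, 12}.
Not covered: 6, 10 — 2 regions.

2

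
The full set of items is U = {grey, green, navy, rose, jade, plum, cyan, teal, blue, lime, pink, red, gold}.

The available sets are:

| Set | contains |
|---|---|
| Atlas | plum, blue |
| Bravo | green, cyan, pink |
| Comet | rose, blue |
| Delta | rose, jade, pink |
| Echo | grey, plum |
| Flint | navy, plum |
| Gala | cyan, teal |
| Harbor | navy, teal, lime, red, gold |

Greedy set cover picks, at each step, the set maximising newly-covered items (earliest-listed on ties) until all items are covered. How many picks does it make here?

5

Greedy: pick Harbor (covers 5 new) → pick Bravo (covers 3 new) → pick Atlas (covers 2 new) → pick Delta (covers 2 new) → pick Echo (covers 1 new). Total picks: 5.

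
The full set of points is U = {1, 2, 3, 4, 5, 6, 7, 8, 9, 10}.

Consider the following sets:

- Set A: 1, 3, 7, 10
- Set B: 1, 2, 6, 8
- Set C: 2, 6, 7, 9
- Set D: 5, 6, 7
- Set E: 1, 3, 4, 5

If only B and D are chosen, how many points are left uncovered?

Union of B, D = {1, 2, 5, 6, 7, 8}.
Not covered: 3, 4, 9, 10 — 4 points.

4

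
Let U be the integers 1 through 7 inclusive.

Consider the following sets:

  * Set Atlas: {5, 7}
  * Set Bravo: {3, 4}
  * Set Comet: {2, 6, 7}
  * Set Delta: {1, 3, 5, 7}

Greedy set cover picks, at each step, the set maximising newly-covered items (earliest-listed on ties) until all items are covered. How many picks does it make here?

3

Greedy: pick Delta (covers 4 new) → pick Comet (covers 2 new) → pick Bravo (covers 1 new). Total picks: 3.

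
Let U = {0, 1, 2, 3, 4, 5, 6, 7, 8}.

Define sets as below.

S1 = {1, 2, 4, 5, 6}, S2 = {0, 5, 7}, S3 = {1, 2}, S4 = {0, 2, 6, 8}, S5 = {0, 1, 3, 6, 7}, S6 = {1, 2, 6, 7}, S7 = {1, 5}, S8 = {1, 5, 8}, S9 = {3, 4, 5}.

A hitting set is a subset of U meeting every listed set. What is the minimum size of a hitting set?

3

H = {1, 2, 5} meets every set (each contains at least one member of H), and |H| = 3.
No choice of 2 elements meets every set, so 3 is the minimum.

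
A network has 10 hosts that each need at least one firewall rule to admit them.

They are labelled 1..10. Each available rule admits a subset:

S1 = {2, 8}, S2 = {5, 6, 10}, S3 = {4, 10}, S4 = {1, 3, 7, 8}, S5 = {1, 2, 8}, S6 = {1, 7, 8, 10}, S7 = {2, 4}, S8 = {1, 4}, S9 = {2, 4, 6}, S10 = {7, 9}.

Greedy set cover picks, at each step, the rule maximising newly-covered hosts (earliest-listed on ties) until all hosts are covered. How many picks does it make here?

4

Greedy: pick S4 (covers 4 new) → pick S2 (covers 3 new) → pick S7 (covers 2 new) → pick S10 (covers 1 new). Total picks: 4.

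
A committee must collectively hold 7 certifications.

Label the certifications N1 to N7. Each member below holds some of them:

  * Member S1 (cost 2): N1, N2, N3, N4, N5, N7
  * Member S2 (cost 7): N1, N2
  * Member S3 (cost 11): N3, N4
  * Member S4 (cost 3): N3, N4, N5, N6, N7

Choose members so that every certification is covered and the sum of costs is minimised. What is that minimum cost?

S1, S4 together cover every certification (S1 ∪ S4 = {N1, N2, N3, N4, N5, N6, N7}); total cost 2 + 3 = 5.
No covering selection has total cost below 5.

5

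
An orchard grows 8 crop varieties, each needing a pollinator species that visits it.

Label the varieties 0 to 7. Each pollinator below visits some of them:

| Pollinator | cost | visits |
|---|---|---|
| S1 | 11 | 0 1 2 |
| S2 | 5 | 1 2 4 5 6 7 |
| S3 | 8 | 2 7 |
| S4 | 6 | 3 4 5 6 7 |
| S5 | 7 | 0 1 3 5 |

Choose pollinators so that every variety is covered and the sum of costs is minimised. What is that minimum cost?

12

S2, S5 together cover every variety (S2 ∪ S5 = {0, 1, 2, 3, 4, 5, 6, 7}); total cost 5 + 7 = 12.
No covering selection has total cost below 12.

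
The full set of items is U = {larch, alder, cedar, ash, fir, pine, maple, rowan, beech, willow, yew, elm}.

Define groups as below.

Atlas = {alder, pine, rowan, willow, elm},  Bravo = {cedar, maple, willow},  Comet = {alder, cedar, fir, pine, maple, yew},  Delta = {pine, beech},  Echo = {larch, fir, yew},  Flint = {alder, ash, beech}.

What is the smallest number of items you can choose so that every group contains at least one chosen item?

3

H = {beech, willow, yew} meets every group (each contains at least one member of H), and |H| = 3.
The groups Bravo, Echo, Flint are pairwise disjoint, so any hitting set needs a separate item for each — at least 3. Hence 3 is optimal.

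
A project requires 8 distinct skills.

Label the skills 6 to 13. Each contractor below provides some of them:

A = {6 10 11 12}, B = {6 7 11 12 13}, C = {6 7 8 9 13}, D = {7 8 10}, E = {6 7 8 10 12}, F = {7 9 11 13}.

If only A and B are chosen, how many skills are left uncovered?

Union of A, B = {6, 7, 10, 11, 12, 13}.
Not covered: 8, 9 — 2 skills.

2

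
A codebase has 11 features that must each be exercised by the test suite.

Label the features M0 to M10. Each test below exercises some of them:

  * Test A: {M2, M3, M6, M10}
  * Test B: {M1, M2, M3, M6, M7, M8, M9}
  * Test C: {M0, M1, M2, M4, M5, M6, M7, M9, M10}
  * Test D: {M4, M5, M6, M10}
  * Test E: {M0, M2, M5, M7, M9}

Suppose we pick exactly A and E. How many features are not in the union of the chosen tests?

3

Union of A, E = {M0, M2, M3, M5, M6, M7, M9, M10}.
Not covered: M1, M4, M8 — 3 features.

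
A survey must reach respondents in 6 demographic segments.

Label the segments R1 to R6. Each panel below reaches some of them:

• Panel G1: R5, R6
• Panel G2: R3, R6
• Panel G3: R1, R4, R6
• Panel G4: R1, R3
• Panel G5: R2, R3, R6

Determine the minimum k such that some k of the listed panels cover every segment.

3

Take {G1, G3, G5}. Their union is {R1, R2, R3, R4, R5, R6}, which is all 6 segments.
Only G5 contains R2, so G5 is forced; the remaining 3 segments need at least 2 more panels (each remaining panel adds at most 2) — so at least 3 panels are needed, and 3 is optimal.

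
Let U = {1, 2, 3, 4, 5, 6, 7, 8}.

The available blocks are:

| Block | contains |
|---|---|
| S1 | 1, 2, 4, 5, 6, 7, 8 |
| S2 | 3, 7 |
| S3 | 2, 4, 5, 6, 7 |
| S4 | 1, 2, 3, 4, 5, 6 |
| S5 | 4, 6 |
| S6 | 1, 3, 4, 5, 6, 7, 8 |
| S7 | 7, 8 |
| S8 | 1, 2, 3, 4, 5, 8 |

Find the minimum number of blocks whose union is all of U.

2

S1 and S2 cover everything between them: the union {1, 2, 3, 4, 5, 6, 7, 8} is all of U.
No single block has all 8 elements (the largest, S1, has 7), so 2 is optimal.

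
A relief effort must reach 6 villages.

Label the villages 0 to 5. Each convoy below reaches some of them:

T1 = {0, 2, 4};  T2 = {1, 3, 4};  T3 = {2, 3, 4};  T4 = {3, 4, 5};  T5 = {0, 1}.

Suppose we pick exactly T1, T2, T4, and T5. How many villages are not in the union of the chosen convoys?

Union of T1, T2, T4, T5 = {0, 1, 2, 3, 4, 5} — that's every village, so 0 are uncovered.

0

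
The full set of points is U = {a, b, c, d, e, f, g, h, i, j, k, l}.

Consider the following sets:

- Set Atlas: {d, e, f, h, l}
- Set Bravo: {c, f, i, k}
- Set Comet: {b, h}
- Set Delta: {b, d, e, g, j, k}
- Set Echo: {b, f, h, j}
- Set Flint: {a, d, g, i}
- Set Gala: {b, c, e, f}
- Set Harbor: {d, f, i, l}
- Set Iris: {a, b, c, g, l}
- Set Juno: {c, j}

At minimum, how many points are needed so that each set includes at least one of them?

3

T = {b, c, d} meets every set (each contains at least one member of T), and |T| = 3.
The sets Comet, Harbor, Juno are pairwise disjoint, so any hitting set needs a separate point for each — at least 3. Hence 3 is optimal.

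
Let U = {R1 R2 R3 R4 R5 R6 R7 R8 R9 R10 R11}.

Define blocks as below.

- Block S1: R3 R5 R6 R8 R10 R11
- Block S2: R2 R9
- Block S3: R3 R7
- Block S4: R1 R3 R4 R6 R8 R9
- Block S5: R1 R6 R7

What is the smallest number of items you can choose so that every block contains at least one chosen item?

The 3 items {R5, R7, R9} hit every block.
No choice of 2 items meets every block, so 3 is the minimum.

3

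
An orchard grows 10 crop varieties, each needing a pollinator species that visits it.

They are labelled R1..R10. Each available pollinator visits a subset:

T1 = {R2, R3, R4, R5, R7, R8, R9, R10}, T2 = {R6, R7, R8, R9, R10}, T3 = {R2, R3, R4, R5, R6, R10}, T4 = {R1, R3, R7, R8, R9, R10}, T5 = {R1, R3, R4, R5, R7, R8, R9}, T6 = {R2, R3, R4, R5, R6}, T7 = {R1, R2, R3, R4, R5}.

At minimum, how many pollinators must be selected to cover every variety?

Take {T3, T4}. Their union is {R1, R2, R3, R4, R5, R6, R7, R8, R9, R10}, which is all 10 varieties.
No single pollinator has all 10 varieties (the largest, T1, has 8), so 2 is optimal.

2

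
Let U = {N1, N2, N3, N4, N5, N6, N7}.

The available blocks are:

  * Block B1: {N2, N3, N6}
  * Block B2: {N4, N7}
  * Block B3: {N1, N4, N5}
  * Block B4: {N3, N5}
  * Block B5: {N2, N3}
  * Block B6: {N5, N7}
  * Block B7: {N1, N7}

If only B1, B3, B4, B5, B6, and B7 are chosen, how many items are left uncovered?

Union of B1, B3, B4, B5, B6, B7 = {N1, N2, N3, N4, N5, N6, N7} — that's every item, so 0 are uncovered.

0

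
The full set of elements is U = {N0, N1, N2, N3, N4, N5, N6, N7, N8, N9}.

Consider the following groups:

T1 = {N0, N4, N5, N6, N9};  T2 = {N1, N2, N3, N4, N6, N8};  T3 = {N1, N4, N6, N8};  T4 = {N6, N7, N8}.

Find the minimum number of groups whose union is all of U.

T1, T2, and T4 cover everything between them: the union {N0, N1, N2, N3, N4, N5, N6, N7, N8, N9} is all of U.
Only T1 contains N0, so T1 is forced; the remaining 5 elements need at least 2 more groups (each remaining group adds at most 4) — so at least 3 groups are needed, and 3 is optimal.

3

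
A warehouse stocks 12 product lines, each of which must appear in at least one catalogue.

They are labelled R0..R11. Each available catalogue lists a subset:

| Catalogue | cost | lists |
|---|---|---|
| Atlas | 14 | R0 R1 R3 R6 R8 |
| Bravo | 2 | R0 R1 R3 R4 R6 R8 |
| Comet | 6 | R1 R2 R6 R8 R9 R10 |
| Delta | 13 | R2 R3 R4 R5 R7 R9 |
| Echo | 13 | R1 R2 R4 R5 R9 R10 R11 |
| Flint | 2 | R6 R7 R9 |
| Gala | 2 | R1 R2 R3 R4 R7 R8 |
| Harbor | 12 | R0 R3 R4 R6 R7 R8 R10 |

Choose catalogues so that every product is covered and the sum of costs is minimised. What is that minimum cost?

Bravo, Echo, Flint together cover every product (Bravo ∪ Echo ∪ Flint = {R0, R1, R2, R3, R4, R5, R6, R7, R8, R9, R10, R11}); total cost 2 + 13 + 2 = 17.
The greedy pick Bravo, Flint, Gala, Echo costs 19; no covering selection beats 17.

17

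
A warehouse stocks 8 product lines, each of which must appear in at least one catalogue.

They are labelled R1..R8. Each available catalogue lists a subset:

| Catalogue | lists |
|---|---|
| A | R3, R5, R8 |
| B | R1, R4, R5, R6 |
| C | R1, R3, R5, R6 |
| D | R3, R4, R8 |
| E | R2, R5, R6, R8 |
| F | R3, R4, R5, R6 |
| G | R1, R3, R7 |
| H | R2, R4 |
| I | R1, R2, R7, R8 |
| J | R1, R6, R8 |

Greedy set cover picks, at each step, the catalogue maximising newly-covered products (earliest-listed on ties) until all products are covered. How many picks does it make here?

Greedy: pick B (covers 4 new) → pick I (covers 3 new) → pick A (covers 1 new). Total picks: 3.
(The true minimum cover uses only 2 catalogues, so greedy is not optimal here.)

3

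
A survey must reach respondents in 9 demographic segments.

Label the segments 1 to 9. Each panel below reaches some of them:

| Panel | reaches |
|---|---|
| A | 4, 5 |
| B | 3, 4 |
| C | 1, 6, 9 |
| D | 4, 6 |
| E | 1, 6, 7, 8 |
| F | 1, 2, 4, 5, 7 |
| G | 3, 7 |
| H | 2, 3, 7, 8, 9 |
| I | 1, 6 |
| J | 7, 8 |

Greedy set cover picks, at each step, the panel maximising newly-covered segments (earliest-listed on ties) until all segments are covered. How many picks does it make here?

3

Greedy: pick F (covers 5 new) → pick H (covers 3 new) → pick C (covers 1 new). Total picks: 3.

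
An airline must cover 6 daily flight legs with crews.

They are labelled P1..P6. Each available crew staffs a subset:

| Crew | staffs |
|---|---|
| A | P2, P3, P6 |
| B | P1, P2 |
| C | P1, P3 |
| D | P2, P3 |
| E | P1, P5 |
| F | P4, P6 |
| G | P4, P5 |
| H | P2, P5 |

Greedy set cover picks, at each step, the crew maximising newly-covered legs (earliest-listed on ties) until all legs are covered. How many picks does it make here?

Greedy: pick A (covers 3 new) → pick E (covers 2 new) → pick F (covers 1 new). Total picks: 3.

3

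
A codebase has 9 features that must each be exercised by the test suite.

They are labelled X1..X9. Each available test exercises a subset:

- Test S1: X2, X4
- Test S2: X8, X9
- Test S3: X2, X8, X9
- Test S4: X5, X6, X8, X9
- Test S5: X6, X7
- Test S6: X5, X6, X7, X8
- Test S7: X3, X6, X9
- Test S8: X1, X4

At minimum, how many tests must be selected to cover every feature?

4

Take {S3, S6, S7, S8}. Their union is {X1, X2, X3, X4, X5, X6, X7, X8, X9}, which is all 9 features.
No 3 of the 8 tests cover everything (all 56 combinations miss at least one feature), so 4 is optimal.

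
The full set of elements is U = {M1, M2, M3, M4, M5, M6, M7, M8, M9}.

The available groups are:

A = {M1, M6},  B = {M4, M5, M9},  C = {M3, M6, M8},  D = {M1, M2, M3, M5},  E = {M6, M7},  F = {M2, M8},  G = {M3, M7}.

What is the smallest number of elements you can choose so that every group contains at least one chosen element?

4

Take H = {M5, M6, M7, M8}. Each listed group contains at least one of these, so H is a hitting set of size 4.
The groups A, B, F, G are pairwise disjoint, so any hitting set needs a separate element for each — at least 4. Hence 4 is optimal.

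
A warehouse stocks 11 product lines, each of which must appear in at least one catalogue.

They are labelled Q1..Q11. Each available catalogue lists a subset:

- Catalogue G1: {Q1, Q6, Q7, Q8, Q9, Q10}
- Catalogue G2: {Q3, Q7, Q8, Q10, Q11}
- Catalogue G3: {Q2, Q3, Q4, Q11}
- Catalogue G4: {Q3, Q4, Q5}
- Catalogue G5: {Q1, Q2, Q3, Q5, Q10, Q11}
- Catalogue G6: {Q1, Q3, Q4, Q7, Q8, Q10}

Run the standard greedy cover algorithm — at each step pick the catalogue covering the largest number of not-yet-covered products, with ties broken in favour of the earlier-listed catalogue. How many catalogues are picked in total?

3

Greedy: pick G1 (covers 6 new) → pick G3 (covers 4 new) → pick G4 (covers 1 new). Total picks: 3.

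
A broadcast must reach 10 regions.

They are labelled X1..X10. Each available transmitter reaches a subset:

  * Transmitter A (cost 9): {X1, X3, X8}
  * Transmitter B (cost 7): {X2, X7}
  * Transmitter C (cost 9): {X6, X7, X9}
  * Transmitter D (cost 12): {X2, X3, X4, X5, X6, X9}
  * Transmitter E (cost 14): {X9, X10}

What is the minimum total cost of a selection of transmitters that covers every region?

42

A, B, D, E together cover every region (A ∪ B ∪ D ∪ E = {X1, X2, X3, X4, X5, X6, X7, X8, X9, X10}); total cost 9 + 7 + 12 + 14 = 42.
No covering selection has total cost below 42.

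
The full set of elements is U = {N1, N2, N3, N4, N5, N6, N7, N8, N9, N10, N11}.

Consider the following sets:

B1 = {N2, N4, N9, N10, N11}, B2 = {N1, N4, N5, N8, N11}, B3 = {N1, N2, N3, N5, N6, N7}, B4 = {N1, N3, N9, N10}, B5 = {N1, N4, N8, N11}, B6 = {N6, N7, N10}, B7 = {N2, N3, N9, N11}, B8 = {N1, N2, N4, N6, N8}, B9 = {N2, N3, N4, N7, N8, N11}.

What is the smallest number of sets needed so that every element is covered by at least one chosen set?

Take {B1, B2, B3}. Their union is {N1, N2, N3, N4, N5, N6, N7, N8, N9, N10, N11}, which is all 11 elements.
No 2 of the 9 sets cover everything (all 36 combinations miss at least one element), so 3 is optimal.

3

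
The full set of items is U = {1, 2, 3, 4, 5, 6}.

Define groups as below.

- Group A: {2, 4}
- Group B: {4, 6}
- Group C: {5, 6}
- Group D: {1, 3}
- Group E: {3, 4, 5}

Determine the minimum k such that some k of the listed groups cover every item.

A and C and D together: A ∪ C ∪ D = {1, 2, 3, 4, 5, 6} — every item is covered.
Only D contains 1, so D is forced; the remaining 4 items need at least 2 more groups (each remaining group adds at most 2) — so at least 3 groups are needed, and 3 is optimal.

3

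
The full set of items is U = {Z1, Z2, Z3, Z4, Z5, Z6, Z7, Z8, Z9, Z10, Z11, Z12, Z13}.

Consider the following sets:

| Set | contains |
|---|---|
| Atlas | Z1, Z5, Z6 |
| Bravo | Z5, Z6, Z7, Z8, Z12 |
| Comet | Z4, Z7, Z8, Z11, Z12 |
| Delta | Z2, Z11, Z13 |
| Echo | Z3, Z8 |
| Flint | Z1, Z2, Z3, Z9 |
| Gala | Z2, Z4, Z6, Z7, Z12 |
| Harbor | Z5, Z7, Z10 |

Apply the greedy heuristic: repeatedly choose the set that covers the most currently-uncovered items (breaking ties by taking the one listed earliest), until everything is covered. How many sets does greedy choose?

5

Greedy: pick Bravo (covers 5 new) → pick Flint (covers 4 new) → pick Comet (covers 2 new) → pick Delta (covers 1 new) → pick Harbor (covers 1 new). Total picks: 5.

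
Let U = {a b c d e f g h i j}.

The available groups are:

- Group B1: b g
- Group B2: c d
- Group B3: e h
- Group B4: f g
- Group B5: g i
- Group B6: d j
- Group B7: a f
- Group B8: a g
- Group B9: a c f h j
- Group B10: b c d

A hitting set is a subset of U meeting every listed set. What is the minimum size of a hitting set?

The 4 elements {a, d, e, g} hit every group.
The groups B1, B2, B3, B7 are pairwise disjoint, so any hitting set needs a separate element for each — at least 4. Hence 4 is optimal.

4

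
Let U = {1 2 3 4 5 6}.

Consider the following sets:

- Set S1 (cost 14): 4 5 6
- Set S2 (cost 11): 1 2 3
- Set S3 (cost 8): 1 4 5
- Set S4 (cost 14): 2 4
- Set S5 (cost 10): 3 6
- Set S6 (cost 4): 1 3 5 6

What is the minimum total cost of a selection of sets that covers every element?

S4, S6 together cover every element (S4 ∪ S6 = {1, 2, 3, 4, 5, 6}); total cost 14 + 4 = 18.
No covering selection has total cost below 18.

18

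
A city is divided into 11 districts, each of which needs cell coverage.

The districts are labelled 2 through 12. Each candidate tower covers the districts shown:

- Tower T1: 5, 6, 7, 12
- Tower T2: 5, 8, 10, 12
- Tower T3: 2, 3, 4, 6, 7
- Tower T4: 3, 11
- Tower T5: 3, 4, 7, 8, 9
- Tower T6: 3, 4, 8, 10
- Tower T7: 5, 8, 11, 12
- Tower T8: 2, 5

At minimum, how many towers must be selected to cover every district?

4

Take {T3, T5, T6, T7}. Their union is {2, 3, 4, 5, 6, 7, 8, 9, 10, 11, 12}, which is all 11 districts.
No 3 of the 8 towers cover everything (all 56 combinations miss at least one district), so 4 is optimal.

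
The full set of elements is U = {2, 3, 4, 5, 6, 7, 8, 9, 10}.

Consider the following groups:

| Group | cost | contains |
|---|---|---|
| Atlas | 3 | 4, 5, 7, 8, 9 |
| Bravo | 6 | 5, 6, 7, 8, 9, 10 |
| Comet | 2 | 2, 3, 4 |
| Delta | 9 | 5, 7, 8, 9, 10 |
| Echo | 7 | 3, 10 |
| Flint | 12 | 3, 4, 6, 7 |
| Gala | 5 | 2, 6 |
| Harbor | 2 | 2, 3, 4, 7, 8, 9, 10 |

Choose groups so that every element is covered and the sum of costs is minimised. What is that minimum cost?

Bravo, Comet together cover every element (Bravo ∪ Comet = {2, 3, 4, 5, 6, 7, 8, 9, 10}); total cost 6 + 2 = 8.
The greedy pick Harbor, Atlas, Gala costs 10; no covering selection beats 8.

8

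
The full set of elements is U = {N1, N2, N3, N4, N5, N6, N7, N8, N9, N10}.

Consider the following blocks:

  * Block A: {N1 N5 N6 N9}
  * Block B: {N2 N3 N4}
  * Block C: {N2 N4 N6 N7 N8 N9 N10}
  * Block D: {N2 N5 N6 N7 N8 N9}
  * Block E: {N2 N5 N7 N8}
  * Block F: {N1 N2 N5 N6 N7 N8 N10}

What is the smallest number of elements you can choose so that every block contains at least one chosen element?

The 2 elements {N1, N2} hit every block.
The blocks A, B are pairwise disjoint, so any hitting set needs a separate element for each — at least 2. Hence 2 is optimal.

2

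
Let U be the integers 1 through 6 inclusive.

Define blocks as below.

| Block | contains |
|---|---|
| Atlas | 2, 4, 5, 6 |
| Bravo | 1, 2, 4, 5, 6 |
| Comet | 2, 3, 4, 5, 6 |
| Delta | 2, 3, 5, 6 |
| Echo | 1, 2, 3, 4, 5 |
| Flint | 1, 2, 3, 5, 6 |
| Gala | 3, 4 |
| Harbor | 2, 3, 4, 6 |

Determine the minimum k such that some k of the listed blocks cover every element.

Flint and Gala together: Flint ∪ Gala = {1, 2, 3, 4, 5, 6} — every element is covered.
No single block has all 6 elements (the largest, Bravo, has 5), so 2 is optimal.

2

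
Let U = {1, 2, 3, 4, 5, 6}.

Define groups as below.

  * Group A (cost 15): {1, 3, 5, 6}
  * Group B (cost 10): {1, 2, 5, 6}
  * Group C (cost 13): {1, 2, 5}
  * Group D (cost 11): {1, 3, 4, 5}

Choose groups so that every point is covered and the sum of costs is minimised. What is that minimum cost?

21

B, D together cover every point (B ∪ D = {1, 2, 3, 4, 5, 6}); total cost 10 + 11 = 21.
No covering selection has total cost below 21.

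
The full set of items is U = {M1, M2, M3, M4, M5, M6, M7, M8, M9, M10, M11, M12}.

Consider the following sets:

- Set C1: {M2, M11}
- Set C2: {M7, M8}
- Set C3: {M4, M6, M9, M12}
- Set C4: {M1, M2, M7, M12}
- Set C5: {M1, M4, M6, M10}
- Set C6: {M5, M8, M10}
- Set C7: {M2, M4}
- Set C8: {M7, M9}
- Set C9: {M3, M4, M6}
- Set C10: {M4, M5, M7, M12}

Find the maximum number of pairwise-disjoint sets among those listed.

4

C1, C6, C8, C9 are pairwise disjoint (C1={M2,M11}; C6={M5,M8,M10}; C8={M7,M9}; C9={M3,M4,M6}).
Every remaining set overlaps one of these, and no 5 of the listed sets are pairwise disjoint, so 4 is the maximum.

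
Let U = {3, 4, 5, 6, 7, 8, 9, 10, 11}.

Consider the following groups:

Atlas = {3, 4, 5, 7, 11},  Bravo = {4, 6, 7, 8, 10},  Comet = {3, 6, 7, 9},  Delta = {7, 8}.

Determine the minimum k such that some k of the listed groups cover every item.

Take {Atlas, Bravo, Comet}. Their union is {3, 4, 5, 6, 7, 8, 9, 10, 11}, which is all 9 items.
Only Atlas contains 5, so Atlas is forced; the remaining 4 items need at least 2 more groups (each remaining group adds at most 3) — so at least 3 groups are needed, and 3 is optimal.

3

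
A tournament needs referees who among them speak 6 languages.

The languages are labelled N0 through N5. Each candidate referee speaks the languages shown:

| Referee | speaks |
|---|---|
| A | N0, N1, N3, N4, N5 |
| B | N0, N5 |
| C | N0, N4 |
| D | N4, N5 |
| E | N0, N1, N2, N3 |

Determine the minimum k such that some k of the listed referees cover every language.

D and E together: D ∪ E = {N0, N1, N2, N3, N4, N5} — every language is covered.
No single referee has all 6 languages (the largest, A, has 5), so 2 is optimal.

2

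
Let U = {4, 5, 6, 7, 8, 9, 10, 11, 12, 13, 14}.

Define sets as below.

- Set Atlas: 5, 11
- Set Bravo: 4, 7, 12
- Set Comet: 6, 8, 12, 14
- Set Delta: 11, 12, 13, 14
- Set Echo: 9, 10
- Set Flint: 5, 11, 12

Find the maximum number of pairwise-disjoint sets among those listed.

3

Atlas, Comet, Echo are pairwise disjoint (Atlas={5,11}; Comet={6,8,12,14}; Echo={9,10}).
Every remaining set overlaps one of these, and no 4 of the listed sets are pairwise disjoint, so 3 is the maximum.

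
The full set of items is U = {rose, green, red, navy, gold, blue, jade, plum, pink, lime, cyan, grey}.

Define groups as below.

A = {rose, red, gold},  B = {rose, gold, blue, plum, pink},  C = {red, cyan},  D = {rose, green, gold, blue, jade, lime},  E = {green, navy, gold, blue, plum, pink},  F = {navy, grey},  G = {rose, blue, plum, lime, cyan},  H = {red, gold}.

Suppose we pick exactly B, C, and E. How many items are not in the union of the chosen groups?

Union of B, C, E = {rose, green, red, navy, gold, blue, plum, pink, cyan}.
Not covered: jade, lime, grey — 3 items.

3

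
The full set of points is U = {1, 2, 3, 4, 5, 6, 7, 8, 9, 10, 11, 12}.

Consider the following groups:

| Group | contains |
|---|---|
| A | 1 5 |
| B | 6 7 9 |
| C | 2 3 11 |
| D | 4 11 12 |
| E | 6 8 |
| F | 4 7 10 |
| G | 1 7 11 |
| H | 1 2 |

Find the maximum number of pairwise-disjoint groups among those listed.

4

A, C, E, F are pairwise disjoint (A={1,5}; C={2,3,11}; E={6,8}; F={4,7,10}).
Every remaining group overlaps one of these, and no 5 of the listed groups are pairwise disjoint, so 4 is the maximum.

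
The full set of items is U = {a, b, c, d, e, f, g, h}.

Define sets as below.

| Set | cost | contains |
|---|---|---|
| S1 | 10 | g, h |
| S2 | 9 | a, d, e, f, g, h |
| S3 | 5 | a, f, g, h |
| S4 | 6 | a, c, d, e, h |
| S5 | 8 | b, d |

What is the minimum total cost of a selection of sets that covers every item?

S3, S4, S5 together cover every item (S3 ∪ S4 ∪ S5 = {a, b, c, d, e, f, g, h}); total cost 5 + 6 + 8 = 19.
No covering selection has total cost below 19.

19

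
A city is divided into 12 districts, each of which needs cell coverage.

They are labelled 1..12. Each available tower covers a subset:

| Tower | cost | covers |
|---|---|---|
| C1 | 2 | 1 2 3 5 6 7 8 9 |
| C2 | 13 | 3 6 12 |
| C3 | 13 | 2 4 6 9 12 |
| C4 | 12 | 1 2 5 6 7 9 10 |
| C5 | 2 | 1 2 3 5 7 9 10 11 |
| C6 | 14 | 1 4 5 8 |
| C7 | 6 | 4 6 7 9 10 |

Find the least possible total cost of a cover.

17

C1, C3, C5 together cover every district (C1 ∪ C3 ∪ C5 = {1, 2, 3, 4, 5, 6, 7, 8, 9, 10, 11, 12}); total cost 2 + 13 + 2 = 17.
The greedy pick C1, C5, C7, C2 costs 23; no covering selection beats 17.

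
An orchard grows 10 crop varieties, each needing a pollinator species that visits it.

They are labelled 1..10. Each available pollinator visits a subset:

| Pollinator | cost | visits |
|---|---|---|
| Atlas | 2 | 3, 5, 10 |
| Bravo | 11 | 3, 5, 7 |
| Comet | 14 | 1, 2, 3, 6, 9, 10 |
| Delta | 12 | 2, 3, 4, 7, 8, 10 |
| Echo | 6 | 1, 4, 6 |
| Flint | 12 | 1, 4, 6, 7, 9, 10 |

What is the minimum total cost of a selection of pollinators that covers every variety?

26

Atlas, Delta, Flint together cover every variety (Atlas ∪ Delta ∪ Flint = {1, 2, 3, 4, 5, 6, 7, 8, 9, 10}); total cost 2 + 12 + 12 = 26.
The greedy pick Atlas, Echo, Delta, Flint costs 32; no covering selection beats 26.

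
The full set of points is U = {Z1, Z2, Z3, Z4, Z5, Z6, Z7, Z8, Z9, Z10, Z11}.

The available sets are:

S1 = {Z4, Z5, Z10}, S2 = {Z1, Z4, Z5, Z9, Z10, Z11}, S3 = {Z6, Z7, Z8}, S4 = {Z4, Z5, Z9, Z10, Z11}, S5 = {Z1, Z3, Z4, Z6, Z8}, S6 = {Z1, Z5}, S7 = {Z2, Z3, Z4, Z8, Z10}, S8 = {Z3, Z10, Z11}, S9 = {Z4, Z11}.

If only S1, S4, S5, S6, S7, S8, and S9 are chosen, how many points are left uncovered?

Union of S1, S4, S5, S6, S7, S8, S9 = {Z1, Z2, Z3, Z4, Z5, Z6, Z8, Z9, Z10, Z11}.
Not covered: Z7 — 1 point.

1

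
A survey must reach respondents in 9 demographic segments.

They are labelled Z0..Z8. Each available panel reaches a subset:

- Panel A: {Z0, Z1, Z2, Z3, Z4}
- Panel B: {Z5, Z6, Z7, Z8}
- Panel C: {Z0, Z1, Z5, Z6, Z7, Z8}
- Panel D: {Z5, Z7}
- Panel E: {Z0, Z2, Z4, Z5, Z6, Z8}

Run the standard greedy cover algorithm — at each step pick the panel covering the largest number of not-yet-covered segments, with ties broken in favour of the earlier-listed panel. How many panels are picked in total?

Greedy: pick C (covers 6 new) → pick A (covers 3 new). Total picks: 2.

2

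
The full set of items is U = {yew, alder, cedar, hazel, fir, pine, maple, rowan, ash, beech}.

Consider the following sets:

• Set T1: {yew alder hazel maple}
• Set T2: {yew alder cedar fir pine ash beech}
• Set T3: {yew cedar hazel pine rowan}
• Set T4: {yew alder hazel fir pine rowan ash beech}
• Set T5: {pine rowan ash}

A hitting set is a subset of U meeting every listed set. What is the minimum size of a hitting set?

The 2 items {yew, pine} hit every set.
The sets T1, T5 are pairwise disjoint, so any hitting set needs a separate item for each — at least 2. Hence 2 is optimal.

2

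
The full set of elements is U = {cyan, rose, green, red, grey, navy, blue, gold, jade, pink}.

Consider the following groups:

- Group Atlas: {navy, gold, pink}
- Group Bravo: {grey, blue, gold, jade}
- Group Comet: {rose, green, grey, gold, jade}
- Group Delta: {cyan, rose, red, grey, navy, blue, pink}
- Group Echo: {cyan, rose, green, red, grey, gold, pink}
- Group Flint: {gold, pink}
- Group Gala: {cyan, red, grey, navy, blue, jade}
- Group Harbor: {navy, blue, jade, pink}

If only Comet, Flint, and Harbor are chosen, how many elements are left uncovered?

2

Union of Comet, Flint, Harbor = {rose, green, grey, navy, blue, gold, jade, pink}.
Not covered: cyan, red — 2 elements.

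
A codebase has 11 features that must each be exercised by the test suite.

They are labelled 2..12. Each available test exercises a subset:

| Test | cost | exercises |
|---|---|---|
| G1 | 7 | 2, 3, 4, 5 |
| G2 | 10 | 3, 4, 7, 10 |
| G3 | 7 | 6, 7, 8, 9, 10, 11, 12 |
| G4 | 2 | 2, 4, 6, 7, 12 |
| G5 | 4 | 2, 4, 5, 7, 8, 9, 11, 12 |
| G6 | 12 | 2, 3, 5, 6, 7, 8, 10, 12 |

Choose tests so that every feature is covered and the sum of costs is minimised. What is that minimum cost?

14

G1, G3 together cover every feature (G1 ∪ G3 = {2, 3, 4, 5, 6, 7, 8, 9, 10, 11, 12}); total cost 7 + 7 = 14.
The greedy pick G4, G5, G2 costs 16; no covering selection beats 14.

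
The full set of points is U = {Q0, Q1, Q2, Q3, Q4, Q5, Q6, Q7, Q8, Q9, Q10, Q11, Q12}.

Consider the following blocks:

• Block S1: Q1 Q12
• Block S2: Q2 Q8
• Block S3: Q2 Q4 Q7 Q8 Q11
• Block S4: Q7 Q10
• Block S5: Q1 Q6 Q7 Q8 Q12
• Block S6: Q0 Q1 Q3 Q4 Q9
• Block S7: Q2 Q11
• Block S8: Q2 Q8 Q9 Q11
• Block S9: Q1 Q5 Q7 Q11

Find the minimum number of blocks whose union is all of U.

S4 and S5 and S6 and S7 and S9 together: S4 ∪ S5 ∪ S6 ∪ S7 ∪ S9 = {Q0, Q1, Q2, Q3, Q4, Q5, Q6, Q7, Q8, Q9, Q10, Q11, Q12} — every point is covered.
No 4 of the 9 blocks cover everything (all 126 combinations miss at least one point), so 5 is optimal.

5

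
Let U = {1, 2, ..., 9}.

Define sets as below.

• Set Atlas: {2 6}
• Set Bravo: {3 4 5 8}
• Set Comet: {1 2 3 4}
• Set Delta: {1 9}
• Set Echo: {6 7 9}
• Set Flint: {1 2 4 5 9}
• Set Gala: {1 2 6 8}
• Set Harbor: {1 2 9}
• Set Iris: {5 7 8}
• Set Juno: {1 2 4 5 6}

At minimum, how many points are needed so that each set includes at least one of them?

The 3 points {1, 6, 8} hit every set.
The sets Atlas, Delta, Iris are pairwise disjoint, so any hitting set needs a separate point for each — at least 3. Hence 3 is optimal.

3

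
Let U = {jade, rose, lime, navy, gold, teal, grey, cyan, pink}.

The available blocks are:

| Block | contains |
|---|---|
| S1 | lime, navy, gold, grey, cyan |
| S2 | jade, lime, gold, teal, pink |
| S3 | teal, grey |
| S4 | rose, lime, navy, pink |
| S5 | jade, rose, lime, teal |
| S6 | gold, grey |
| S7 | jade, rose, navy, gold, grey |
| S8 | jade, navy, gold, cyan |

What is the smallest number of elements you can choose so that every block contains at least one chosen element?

3

H = {lime, navy, grey} meets every block (each contains at least one member of H), and |H| = 3.
No choice of 2 elements meets every block, so 3 is the minimum.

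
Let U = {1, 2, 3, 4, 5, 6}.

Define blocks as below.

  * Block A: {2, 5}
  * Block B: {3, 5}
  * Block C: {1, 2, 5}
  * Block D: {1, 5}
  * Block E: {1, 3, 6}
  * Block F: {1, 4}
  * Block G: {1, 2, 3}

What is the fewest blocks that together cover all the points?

A, E, and F cover everything between them: the union {1, 2, 3, 4, 5, 6} is all of U.
Only F contains 4, so F is forced; the remaining 4 points need at least 2 more blocks (each remaining block adds at most 2) — so at least 3 blocks are needed, and 3 is optimal.

3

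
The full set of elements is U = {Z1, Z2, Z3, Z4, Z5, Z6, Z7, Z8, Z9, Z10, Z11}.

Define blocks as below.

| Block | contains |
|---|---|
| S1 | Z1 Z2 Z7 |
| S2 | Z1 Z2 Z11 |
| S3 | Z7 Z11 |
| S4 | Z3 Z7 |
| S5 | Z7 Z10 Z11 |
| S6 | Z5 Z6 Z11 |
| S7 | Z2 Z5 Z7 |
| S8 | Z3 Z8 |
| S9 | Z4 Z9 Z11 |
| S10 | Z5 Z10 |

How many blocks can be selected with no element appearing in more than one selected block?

4

S1, S8, S9, S10 are pairwise disjoint (S1={Z1,Z2,Z7}; S8={Z3,Z8}; S9={Z4,Z9,Z11}; S10={Z5,Z10}).
Every remaining block overlaps one of these, and no 5 of the listed blocks are pairwise disjoint, so 4 is the maximum.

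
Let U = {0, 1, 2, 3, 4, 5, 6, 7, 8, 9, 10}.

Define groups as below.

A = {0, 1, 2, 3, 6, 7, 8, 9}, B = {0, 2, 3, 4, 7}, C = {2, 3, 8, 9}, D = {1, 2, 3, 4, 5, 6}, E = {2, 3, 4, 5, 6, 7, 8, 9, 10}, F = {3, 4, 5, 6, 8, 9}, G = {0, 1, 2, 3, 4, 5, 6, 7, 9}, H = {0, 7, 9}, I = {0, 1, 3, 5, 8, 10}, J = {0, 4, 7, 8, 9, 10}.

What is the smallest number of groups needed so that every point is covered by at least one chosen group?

Take {G, I}. Their union is {0, 1, 2, 3, 4, 5, 6, 7, 8, 9, 10}, which is all 11 points.
No single group has all 11 points (the largest, E, has 9), so 2 is optimal.

2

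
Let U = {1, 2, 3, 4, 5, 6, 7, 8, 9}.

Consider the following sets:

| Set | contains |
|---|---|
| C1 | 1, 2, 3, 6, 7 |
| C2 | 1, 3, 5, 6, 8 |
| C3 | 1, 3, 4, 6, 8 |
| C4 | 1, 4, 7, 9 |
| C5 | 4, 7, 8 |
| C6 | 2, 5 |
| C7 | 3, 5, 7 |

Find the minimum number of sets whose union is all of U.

C3 and C4 and C6 together: C3 ∪ C4 ∪ C6 = {1, 2, 3, 4, 5, 6, 7, 8, 9} — every element is covered.
Only C4 contains 9, so C4 is forced; the remaining 5 elements need at least 2 more sets (each remaining set adds at most 4) — so at least 3 sets are needed, and 3 is optimal.

3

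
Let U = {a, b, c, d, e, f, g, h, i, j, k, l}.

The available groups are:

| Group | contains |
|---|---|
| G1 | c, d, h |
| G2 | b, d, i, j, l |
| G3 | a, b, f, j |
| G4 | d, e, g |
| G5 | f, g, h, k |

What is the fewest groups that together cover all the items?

Take {G1, G2, G3, G4, G5}. Their union is {a, b, c, d, e, f, g, h, i, j, k, l}, which is all 12 items.
No 4 of the 5 groups cover everything (all 5 combinations miss at least one item), so 5 is optimal.

5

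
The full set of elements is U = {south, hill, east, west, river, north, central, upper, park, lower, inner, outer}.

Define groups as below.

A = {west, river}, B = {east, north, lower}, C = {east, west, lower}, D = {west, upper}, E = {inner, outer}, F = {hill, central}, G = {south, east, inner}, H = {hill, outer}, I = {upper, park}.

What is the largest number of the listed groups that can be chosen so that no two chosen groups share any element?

5

A, B, E, F, I are pairwise disjoint (A={west,river}; B={east,north,lower}; E={inner,outer}; F={hill,central}; I={upper,park}).
Every remaining group overlaps one of these, and no 6 of the listed groups are pairwise disjoint, so 5 is the maximum.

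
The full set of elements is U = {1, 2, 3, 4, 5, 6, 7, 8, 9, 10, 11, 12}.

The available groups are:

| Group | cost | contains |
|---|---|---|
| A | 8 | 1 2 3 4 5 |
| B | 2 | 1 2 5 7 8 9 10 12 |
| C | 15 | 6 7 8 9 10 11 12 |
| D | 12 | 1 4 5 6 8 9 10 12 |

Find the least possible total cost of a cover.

23

A, C together cover every element (A ∪ C = {1, 2, 3, 4, 5, 6, 7, 8, 9, 10, 11, 12}); total cost 8 + 15 = 23.
The greedy pick B, A, C costs 25; no covering selection beats 23.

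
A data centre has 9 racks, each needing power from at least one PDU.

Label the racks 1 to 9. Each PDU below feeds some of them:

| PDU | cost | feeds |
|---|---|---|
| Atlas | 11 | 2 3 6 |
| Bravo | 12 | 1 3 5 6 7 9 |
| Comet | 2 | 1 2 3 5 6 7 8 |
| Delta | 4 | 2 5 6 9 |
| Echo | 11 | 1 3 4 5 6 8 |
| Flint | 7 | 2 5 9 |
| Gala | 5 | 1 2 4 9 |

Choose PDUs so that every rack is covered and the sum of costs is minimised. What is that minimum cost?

7

Comet, Gala together cover every rack (Comet ∪ Gala = {1, 2, 3, 4, 5, 6, 7, 8, 9}); total cost 2 + 5 = 7.
No covering selection has total cost below 7.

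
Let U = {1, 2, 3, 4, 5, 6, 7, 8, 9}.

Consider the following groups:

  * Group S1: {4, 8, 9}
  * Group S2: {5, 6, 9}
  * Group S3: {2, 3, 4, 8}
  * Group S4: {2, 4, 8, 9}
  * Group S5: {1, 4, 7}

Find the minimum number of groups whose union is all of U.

3

Take {S2, S3, S5}. Their union is {1, 2, 3, 4, 5, 6, 7, 8, 9}, which is all 9 items.
Each group has at most 4 items, and 2·4 = 8 < 9 — so at least 3 groups are needed, and 3 is optimal.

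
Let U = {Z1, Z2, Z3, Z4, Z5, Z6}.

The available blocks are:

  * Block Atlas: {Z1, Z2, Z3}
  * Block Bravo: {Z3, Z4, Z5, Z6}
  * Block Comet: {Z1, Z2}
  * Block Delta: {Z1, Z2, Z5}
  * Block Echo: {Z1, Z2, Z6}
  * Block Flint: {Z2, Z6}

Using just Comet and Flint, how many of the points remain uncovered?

3

Union of Comet, Flint = {Z1, Z2, Z6}.
Not covered: Z3, Z4, Z5 — 3 points.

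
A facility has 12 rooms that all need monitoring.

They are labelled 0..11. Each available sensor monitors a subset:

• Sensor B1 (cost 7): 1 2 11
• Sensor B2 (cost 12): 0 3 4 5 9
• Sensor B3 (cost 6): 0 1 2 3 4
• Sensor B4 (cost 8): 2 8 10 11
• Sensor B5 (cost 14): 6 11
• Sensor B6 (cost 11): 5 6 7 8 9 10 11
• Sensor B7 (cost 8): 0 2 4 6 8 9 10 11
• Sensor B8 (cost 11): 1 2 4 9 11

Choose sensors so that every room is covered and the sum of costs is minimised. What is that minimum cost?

17

B3, B6 together cover every room (B3 ∪ B6 = {0, 1, 2, 3, 4, 5, 6, 7, 8, 9, 10, 11}); total cost 6 + 11 = 17.
The greedy pick B7, B3, B6 costs 25; no covering selection beats 17.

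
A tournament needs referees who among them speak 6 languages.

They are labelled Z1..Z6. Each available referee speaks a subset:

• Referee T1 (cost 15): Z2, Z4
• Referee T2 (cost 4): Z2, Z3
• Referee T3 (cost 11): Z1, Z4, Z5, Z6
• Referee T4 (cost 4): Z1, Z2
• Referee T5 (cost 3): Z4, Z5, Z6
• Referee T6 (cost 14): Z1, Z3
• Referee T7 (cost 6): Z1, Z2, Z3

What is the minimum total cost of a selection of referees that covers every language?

9

T5, T7 together cover every language (T5 ∪ T7 = {Z1, Z2, Z3, Z4, Z5, Z6}); total cost 3 + 6 = 9.
The greedy pick T5, T2, T4 costs 11; no covering selection beats 9.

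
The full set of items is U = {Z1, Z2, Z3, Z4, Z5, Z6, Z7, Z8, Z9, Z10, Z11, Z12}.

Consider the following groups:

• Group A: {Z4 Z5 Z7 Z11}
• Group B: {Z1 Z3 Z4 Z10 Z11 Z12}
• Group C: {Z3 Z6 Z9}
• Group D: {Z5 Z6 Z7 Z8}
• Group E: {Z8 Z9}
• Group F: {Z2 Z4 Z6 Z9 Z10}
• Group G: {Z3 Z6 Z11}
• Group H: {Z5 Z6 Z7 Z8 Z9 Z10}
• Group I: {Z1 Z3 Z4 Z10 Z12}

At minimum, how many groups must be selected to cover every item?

3

B and F and H together: B ∪ F ∪ H = {Z1, Z2, Z3, Z4, Z5, Z6, Z7, Z8, Z9, Z10, Z11, Z12} — every item is covered.
Only F contains Z2, so F is forced; the remaining 7 items need at least 2 more groups (each remaining group adds at most 4) — so at least 3 groups are needed, and 3 is optimal.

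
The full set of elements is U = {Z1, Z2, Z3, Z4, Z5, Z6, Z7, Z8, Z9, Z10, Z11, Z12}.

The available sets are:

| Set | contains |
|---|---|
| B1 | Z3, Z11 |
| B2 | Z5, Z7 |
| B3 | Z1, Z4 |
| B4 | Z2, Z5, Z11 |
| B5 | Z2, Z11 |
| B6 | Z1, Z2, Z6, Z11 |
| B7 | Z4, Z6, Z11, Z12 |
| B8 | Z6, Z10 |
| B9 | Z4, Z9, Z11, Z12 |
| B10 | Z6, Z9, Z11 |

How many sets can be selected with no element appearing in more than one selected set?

B1, B2, B3, B8 are pairwise disjoint (B1={Z3,Z11}; B2={Z5,Z7}; B3={Z1,Z4}; B8={Z6,Z10}).
Every remaining set overlaps one of these, and no 5 of the listed sets are pairwise disjoint, so 4 is the maximum.

4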